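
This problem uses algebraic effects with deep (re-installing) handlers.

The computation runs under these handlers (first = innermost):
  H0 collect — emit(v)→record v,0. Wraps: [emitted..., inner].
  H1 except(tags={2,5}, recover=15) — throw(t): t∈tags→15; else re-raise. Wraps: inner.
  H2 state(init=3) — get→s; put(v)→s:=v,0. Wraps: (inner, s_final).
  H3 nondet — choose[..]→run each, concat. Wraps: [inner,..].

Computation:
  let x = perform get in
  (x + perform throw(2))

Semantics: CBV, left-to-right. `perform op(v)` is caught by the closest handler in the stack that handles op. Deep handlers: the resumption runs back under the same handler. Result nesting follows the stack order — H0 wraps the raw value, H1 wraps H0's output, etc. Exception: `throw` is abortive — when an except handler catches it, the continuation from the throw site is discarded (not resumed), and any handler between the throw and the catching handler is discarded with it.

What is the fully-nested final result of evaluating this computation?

Answer: [(15, 3)]

Step-by-step:
get @ H2 ⇒ 3
throw(2) @ H1 caught ⇒ 15
H2 returns (15, 3)
H3 returns [(15, 3)]
= [(15, 3)]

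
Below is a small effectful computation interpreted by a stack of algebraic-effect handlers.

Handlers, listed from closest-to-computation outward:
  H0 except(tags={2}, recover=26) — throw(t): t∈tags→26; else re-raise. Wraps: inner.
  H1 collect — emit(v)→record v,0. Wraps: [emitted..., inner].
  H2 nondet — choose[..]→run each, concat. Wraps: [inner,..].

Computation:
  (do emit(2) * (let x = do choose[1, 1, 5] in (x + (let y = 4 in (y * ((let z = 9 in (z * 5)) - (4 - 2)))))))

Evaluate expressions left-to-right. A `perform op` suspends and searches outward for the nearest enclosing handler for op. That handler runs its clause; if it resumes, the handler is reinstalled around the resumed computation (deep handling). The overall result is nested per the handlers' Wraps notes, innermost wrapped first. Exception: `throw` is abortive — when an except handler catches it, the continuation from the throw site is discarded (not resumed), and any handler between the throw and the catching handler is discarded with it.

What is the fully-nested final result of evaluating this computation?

Answer: [[2, 0], [2, 0], [2, 0]]

Working:
emit(2) @ H1 ⇒ out+=2
choose[1, 1, 5] @ H2
  branch[0] choose=1:
    H0 returns 0
    H1 returns [2, 0]
    H2 returns [[2, 0]]
  branch[1] choose=1:
    H0 returns 0
    H1 returns [2, 0]
    H2 returns [[2, 0]]
  branch[2] choose=5:
    H0 returns 0
    H1 returns [2, 0]
    H2 returns [[2, 0]]
= [[2, 0], [2, 0], [2, 0]]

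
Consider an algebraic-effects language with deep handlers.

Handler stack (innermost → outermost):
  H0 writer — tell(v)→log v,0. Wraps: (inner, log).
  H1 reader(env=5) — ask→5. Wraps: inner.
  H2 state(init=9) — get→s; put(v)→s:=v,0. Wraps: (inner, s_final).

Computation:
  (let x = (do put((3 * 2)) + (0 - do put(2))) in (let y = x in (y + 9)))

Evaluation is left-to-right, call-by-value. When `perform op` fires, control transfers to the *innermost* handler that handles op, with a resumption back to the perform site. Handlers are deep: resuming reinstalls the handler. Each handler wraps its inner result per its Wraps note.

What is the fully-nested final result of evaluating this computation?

Evaluation trace:
put(6) @ H2 ⇒ s:=6
put(2) @ H2 ⇒ s:=2
H0 returns (9, ())
H1 returns (9, ())
H2 returns ((9, ()), 2)
= ((9, ()), 2)

Answer: ((9, ()), 2)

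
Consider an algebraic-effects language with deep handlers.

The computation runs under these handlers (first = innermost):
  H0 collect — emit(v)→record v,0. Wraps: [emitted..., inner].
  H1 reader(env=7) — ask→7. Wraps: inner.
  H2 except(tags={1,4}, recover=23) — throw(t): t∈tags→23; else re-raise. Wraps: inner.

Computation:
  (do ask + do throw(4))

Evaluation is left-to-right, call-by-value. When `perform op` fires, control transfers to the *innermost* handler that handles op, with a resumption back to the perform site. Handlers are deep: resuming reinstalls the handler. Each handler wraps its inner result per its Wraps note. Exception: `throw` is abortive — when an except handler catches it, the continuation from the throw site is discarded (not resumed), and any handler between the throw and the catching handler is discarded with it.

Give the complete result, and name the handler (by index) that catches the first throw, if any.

Step-by-step:
ask @ H1 ⇒ 7
throw(4) @ H2 caught ⇒ 23
= 23

Answer: 23 ; first throw caught by: H2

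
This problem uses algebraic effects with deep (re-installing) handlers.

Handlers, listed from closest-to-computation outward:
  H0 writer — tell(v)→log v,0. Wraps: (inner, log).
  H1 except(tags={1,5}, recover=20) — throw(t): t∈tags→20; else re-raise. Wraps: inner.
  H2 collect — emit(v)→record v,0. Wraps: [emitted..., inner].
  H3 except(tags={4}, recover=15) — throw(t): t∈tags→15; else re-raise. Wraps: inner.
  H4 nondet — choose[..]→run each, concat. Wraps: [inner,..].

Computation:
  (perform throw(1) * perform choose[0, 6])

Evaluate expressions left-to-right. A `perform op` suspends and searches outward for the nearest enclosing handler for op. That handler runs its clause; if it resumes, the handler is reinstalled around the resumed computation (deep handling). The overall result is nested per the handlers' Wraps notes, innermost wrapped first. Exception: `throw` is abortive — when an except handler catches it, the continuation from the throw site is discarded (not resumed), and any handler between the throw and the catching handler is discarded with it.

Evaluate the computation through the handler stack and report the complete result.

Evaluation trace:
throw(1) @ H1 caught ⇒ 20
H2 returns [20]
H3 returns [20]
H4 returns [[20]]
= [[20]]

Answer: [[20]]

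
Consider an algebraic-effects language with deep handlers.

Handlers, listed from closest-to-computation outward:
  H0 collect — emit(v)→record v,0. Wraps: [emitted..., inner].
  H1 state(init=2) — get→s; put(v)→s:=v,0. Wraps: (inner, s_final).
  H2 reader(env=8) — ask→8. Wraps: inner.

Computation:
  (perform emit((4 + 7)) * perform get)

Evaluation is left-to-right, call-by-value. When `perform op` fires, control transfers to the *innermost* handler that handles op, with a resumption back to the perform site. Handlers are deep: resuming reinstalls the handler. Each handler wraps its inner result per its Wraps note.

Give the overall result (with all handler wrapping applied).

Step-by-step:
emit(11) @ H0 ⇒ out+=11
get @ H1 ⇒ 2
H0 returns [11, 0]
H1 returns ([11, 0], 2)
H2 returns ([11, 0], 2)
= ([11, 0], 2)

Answer: ([11, 0], 2)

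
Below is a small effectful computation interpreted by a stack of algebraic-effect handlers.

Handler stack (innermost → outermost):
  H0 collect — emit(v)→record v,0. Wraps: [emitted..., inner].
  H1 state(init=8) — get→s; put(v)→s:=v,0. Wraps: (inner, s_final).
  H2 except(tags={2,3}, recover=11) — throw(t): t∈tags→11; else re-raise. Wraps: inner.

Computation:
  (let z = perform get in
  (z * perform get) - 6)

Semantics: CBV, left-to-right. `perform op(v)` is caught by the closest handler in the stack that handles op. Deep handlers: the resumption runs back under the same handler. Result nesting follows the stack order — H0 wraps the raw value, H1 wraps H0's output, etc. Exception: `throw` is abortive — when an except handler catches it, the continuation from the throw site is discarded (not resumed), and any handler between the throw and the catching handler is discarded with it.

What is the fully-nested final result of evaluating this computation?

Answer: ([58], 8)

Evaluation trace:
get @ H1 ⇒ 8
get @ H1 ⇒ 8
H0 returns [58]
H1 returns ([58], 8)
H2 returns ([58], 8)
= ([58], 8)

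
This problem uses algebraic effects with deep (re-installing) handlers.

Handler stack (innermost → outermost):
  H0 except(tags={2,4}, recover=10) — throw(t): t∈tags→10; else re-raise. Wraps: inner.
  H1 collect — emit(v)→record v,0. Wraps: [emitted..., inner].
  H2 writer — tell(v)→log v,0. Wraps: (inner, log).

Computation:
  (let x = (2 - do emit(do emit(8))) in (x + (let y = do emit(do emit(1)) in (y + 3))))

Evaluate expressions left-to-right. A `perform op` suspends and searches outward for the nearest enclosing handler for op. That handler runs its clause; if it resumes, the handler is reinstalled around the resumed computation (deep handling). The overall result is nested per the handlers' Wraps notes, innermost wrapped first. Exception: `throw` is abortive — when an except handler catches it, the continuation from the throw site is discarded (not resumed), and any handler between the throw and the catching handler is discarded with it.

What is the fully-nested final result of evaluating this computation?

Step-by-step:
emit(8) @ H1 ⇒ out+=8
emit(0) @ H1 ⇒ out+=0
emit(1) @ H1 ⇒ out+=1
emit(0) @ H1 ⇒ out+=0
H0 returns 5
H1 returns [8, 0, 1, 0, 5]
H2 returns ([8, 0, 1, 0, 5], ())
= ([8, 0, 1, 0, 5], ())

Answer: ([8, 0, 1, 0, 5], ())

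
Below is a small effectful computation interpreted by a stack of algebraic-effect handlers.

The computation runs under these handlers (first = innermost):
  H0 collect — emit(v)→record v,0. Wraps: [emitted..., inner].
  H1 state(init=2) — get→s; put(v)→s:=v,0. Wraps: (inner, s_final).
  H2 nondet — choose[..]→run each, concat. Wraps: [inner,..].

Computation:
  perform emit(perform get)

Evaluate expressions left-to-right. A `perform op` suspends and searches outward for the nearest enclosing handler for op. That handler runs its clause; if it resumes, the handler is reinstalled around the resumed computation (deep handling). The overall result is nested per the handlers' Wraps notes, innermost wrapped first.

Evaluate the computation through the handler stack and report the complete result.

Evaluation trace:
get @ H1 ⇒ 2
emit(2) @ H0 ⇒ out+=2
H0 returns [2, 0]
H1 returns ([2, 0], 2)
H2 returns [([2, 0], 2)]
= [([2, 0], 2)]

Answer: [([2, 0], 2)]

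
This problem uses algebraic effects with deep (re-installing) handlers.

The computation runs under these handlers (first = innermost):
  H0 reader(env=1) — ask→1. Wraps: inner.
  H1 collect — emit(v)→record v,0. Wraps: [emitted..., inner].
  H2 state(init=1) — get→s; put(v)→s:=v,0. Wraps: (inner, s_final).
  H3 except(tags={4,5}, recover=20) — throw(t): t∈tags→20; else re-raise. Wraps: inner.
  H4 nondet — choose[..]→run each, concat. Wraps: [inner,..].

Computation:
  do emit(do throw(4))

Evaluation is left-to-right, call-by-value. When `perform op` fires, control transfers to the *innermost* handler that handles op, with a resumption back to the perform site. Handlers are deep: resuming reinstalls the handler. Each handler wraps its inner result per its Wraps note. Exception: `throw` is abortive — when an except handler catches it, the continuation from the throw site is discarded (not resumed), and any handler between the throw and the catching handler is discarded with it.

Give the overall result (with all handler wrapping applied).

Evaluation trace:
throw(4) @ H3 caught ⇒ 20
H4 returns [20]
= [20]

Answer: [20]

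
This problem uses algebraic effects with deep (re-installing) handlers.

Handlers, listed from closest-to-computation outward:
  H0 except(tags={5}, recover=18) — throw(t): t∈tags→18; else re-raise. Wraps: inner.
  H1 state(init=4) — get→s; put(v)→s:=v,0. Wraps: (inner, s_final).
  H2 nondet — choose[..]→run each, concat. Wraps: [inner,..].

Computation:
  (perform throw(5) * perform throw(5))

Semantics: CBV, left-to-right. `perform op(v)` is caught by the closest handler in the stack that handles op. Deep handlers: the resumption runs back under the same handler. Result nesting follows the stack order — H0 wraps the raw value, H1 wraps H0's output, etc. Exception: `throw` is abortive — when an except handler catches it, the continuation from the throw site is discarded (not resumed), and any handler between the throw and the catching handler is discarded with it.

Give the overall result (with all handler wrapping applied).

Answer: [(18, 4)]

Step-by-step:
throw(5) @ H0 caught ⇒ 18
H1 returns (18, 4)
H2 returns [(18, 4)]
= [(18, 4)]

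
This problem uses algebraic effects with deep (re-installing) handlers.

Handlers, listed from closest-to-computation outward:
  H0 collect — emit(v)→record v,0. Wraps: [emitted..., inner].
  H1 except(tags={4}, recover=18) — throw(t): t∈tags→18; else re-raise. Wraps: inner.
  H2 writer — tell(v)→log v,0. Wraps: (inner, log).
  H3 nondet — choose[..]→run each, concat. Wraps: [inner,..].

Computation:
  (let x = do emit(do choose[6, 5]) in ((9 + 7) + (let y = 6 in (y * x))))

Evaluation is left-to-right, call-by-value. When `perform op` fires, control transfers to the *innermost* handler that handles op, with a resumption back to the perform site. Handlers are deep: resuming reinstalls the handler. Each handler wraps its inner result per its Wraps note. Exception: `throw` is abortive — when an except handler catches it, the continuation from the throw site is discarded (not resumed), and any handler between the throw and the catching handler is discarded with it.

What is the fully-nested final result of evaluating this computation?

Answer: [([6, 16], ()), ([5, 16], ())]

Step-by-step:
choose[6, 5] @ H3
  branch[0] choose=6:
    emit(6) @ H0 ⇒ out+=6
    H0 returns [6, 16]
    H1 returns [6, 16]
    H2 returns ([6, 16], ())
    H3 returns [([6, 16], ())]
  branch[1] choose=5:
    emit(5) @ H0 ⇒ out+=5
    H0 returns [5, 16]
    H1 returns [5, 16]
    H2 returns ([5, 16], ())
    H3 returns [([5, 16], ())]
= [([6, 16], ()), ([5, 16], ())]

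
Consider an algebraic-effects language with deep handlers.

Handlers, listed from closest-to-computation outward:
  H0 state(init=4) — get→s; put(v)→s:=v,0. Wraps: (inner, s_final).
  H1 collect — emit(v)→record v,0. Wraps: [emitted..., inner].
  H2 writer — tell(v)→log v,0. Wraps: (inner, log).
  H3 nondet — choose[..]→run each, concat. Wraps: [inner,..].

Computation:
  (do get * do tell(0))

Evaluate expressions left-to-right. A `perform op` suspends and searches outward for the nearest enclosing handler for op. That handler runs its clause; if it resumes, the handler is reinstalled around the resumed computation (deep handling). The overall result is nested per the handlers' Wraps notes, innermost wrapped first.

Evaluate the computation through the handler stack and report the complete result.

Answer: [([(0, 4)], (0))]

Working:
get @ H0 ⇒ 4
tell(0) @ H2 ⇒ log+=0
H0 returns (0, 4)
H1 returns [(0, 4)]
H2 returns ([(0, 4)], (0))
H3 returns [([(0, 4)], (0))]
= [([(0, 4)], (0))]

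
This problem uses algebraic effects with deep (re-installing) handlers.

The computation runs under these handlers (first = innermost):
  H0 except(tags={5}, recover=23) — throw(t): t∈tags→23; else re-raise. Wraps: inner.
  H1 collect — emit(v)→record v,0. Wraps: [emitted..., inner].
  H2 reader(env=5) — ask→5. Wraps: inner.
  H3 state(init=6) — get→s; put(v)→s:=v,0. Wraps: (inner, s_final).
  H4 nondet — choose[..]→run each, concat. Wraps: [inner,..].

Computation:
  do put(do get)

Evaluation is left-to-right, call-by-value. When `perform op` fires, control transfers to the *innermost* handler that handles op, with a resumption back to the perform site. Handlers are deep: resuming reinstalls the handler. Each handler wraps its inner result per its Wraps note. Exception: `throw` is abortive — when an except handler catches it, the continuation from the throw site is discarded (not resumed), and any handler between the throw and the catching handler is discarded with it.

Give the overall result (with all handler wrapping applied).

Answer: [([0], 6)]

Working:
get @ H3 ⇒ 6
put(6) @ H3 ⇒ s:=6
H0 returns 0
H1 returns [0]
H2 returns [0]
H3 returns ([0], 6)
H4 returns [([0], 6)]
= [([0], 6)]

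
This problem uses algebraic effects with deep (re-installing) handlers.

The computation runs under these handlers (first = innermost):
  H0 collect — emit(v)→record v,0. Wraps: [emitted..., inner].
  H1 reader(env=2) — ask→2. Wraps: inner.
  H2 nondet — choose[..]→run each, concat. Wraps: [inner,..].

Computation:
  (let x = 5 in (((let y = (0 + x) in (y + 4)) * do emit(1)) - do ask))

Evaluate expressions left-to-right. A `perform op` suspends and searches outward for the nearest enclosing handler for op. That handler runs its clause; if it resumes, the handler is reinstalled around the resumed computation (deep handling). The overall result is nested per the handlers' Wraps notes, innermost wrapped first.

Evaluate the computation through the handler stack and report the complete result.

Evaluation trace:
emit(1) @ H0 ⇒ out+=1
ask @ H1 ⇒ 2
H0 returns [1, -2]
H1 returns [1, -2]
H2 returns [[1, -2]]
= [[1, -2]]

Answer: [[1, -2]]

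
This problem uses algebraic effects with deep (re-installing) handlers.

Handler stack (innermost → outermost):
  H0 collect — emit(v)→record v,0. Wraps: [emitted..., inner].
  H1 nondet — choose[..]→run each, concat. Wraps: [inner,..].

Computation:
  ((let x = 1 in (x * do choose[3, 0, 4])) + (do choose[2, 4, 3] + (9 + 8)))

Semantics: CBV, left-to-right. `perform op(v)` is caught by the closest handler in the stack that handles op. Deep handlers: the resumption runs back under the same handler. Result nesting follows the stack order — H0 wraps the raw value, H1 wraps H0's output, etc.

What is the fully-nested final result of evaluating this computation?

Working:
choose[3, 0, 4] @ H1
  branch[0] choose=3:
    choose[2, 4, 3] @ H1
      branch[0] choose=2:
        H0 returns [22]
        H1 returns [[22]]
      branch[1] choose=4:
        H0 returns [24]
        H1 returns [[24]]
      branch[2] choose=3:
        H0 returns [23]
        H1 returns [[23]]
  branch[1] choose=0:
    choose[2, 4, 3] @ H1
      branch[0] choose=2:
        H0 returns [19]
        H1 returns [[19]]
      branch[1] choose=4:
        H0 returns [21]
        H1 returns [[21]]
      branch[2] choose=3:
        H0 returns [20]
        H1 returns [[20]]
  branch[2] choose=4:
    choose[2, 4, 3] @ H1
      branch[0] choose=2:
        H0 returns [23]
        H1 returns [[23]]
      branch[1] choose=4:
        H0 returns [25]
        H1 returns [[25]]
      branch[2] choose=3:
        H0 returns [24]
        H1 returns [[24]]
= [[22], [24], [23], [19], [21], [20], [23], [25], [24]]

Answer: [[22], [24], [23], [19], [21], [20], [23], [25], [24]]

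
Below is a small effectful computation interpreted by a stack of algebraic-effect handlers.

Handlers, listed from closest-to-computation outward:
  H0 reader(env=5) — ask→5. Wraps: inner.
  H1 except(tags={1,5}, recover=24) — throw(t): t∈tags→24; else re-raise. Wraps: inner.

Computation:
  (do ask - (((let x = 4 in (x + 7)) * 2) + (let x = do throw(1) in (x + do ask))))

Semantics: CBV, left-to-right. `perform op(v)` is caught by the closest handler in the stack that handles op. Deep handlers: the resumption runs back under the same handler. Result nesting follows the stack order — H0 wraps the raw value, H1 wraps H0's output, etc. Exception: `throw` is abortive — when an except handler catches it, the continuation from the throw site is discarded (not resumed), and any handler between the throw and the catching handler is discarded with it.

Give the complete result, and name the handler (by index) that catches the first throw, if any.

Answer: 24 ; first throw caught by: H1

Working:
ask @ H0 ⇒ 5
throw(1) @ H1 caught ⇒ 24
= 24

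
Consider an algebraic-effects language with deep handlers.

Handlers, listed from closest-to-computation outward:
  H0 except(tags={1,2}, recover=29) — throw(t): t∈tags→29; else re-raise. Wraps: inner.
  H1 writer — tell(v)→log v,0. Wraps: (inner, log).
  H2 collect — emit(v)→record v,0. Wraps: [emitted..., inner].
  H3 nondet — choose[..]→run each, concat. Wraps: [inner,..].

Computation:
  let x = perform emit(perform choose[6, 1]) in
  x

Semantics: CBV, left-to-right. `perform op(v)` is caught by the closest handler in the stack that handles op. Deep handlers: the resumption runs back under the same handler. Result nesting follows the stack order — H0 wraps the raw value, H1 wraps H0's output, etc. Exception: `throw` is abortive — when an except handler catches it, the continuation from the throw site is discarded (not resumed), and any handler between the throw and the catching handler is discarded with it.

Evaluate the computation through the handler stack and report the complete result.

Step-by-step:
choose[6, 1] @ H3
  branch[0] choose=6:
    emit(6) @ H2 ⇒ out+=6
    H0 returns 0
    H1 returns (0, ())
    H2 returns [6, (0, ())]
    H3 returns [[6, (0, ())]]
  branch[1] choose=1:
    emit(1) @ H2 ⇒ out+=1
    H0 returns 0
    H1 returns (0, ())
    H2 returns [1, (0, ())]
    H3 returns [[1, (0, ())]]
= [[6, (0, ())], [1, (0, ())]]

Answer: [[6, (0, ())], [1, (0, ())]]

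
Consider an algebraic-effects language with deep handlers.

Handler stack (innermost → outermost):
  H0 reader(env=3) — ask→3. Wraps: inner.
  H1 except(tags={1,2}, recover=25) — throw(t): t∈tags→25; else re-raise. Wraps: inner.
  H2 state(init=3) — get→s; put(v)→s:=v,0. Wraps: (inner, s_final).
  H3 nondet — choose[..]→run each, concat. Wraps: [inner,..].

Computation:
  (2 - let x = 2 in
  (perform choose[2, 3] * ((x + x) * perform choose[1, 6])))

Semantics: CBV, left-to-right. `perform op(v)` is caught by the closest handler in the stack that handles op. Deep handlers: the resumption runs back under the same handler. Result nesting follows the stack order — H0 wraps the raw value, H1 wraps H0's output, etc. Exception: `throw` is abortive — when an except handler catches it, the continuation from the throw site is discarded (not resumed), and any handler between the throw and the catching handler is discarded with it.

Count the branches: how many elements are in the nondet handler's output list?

Working:
choose[2, 3] @ H3
  branch[0] choose=2:
    choose[1, 6] @ H3
      branch[0] choose=1:
        H0 returns -6
        H1 returns -6
        H2 returns (-6, 3)
        H3 returns [(-6, 3)]
      branch[1] choose=6:
        H0 returns -46
        H1 returns -46
        H2 returns (-46, 3)
        H3 returns [(-46, 3)]
  branch[1] choose=3:
    choose[1, 6] @ H3
      branch[0] choose=1:
        H0 returns -10
        H1 returns -10
        H2 returns (-10, 3)
        H3 returns [(-10, 3)]
      branch[1] choose=6:
        H0 returns -70
        H1 returns -70
        H2 returns (-70, 3)
        H3 returns [(-70, 3)]
= [(-6, 3), (-46, 3), (-10, 3), (-70, 3)]

Answer: 4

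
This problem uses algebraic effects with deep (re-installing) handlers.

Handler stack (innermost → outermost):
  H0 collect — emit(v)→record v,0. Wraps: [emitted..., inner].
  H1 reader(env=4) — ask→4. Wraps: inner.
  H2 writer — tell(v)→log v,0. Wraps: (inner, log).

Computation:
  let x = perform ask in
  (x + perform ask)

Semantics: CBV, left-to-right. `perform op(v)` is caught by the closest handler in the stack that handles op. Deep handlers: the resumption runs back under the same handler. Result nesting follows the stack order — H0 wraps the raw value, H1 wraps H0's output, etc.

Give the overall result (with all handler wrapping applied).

Answer: ([8], ())

Working:
ask @ H1 ⇒ 4
ask @ H1 ⇒ 4
H0 returns [8]
H1 returns [8]
H2 returns ([8], ())
= ([8], ())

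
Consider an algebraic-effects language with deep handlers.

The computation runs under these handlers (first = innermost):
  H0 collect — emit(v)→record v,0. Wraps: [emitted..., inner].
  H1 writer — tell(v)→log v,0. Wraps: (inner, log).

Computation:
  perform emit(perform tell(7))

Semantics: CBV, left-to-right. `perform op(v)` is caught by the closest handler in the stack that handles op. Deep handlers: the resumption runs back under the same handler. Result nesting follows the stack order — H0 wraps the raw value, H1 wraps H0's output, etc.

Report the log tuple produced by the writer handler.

Answer: (7)

Evaluation trace:
tell(7) @ H1 ⇒ log+=7
emit(0) @ H0 ⇒ out+=0
H0 returns [0, 0]
H1 returns ([0, 0], (7))
= ([0, 0], (7))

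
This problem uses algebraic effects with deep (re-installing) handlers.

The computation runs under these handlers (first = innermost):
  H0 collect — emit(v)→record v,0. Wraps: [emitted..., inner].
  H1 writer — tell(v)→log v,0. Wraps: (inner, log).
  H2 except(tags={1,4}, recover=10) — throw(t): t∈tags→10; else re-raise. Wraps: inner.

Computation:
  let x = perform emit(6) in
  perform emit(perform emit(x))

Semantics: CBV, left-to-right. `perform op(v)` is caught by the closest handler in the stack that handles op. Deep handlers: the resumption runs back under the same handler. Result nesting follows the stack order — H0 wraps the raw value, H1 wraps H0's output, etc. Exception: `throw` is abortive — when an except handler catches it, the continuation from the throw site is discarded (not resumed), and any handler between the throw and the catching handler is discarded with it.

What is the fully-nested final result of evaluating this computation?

Answer: ([6, 0, 0, 0], ())

Working:
emit(6) @ H0 ⇒ out+=6
emit(0) @ H0 ⇒ out+=0
emit(0) @ H0 ⇒ out+=0
H0 returns [6, 0, 0, 0]
H1 returns ([6, 0, 0, 0], ())
H2 returns ([6, 0, 0, 0], ())
= ([6, 0, 0, 0], ())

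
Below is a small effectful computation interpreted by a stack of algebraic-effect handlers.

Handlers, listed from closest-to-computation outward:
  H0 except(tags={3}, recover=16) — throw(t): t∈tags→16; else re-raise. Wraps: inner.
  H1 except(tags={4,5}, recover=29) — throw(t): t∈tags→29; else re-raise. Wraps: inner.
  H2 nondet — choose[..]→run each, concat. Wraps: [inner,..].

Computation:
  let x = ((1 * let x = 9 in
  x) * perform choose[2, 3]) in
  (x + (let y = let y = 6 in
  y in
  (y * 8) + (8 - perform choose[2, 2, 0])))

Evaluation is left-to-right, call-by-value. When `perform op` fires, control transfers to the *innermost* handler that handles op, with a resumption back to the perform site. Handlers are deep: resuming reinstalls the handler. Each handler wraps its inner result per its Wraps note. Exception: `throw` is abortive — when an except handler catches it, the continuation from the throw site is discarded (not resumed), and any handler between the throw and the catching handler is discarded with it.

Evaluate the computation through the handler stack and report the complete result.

Evaluation trace:
choose[2, 3] @ H2
  branch[0] choose=2:
    choose[2, 2, 0] @ H2
      branch[0] choose=2:
        H0 returns 72
        H1 returns 72
        H2 returns [72]
      branch[1] choose=2:
        H0 returns 72
        H1 returns 72
        H2 returns [72]
      branch[2] choose=0:
        H0 returns 74
        H1 returns 74
        H2 returns [74]
  branch[1] choose=3:
    choose[2, 2, 0] @ H2
      branch[0] choose=2:
        H0 returns 81
        H1 returns 81
        H2 returns [81]
      branch[1] choose=2:
        H0 returns 81
        H1 returns 81
        H2 returns [81]
      branch[2] choose=0:
        H0 returns 83
        H1 returns 83
        H2 returns [83]
= [72, 72, 74, 81, 81, 83]

Answer: [72, 72, 74, 81, 81, 83]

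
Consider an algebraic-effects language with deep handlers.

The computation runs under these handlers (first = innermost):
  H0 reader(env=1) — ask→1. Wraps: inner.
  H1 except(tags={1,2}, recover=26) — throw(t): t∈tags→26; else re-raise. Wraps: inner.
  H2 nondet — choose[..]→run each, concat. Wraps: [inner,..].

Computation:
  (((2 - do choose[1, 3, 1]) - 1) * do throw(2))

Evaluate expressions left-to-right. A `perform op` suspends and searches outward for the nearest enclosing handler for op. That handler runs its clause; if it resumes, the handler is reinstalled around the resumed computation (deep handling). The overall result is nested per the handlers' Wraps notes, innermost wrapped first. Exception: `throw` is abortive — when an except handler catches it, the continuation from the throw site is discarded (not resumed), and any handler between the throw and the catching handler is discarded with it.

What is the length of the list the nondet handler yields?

Answer: 3

Evaluation trace:
choose[1, 3, 1] @ H2
  branch[0] choose=1:
    throw(2) @ H1 caught ⇒ 26
    H2 returns [26]
  branch[1] choose=3:
    throw(2) @ H1 caught ⇒ 26
    H2 returns [26]
  branch[2] choose=1:
    throw(2) @ H1 caught ⇒ 26
    H2 returns [26]
= [26, 26, 26]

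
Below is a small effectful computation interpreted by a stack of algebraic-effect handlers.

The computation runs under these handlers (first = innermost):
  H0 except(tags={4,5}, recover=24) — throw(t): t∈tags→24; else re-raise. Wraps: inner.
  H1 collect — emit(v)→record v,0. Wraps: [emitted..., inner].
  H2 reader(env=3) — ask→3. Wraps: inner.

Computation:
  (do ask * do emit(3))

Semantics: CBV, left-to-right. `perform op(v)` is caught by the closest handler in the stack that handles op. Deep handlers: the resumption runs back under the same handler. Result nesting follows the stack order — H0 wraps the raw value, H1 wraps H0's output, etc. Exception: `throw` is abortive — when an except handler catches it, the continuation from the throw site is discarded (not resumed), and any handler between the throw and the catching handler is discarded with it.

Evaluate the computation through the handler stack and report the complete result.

Step-by-step:
ask @ H2 ⇒ 3
emit(3) @ H1 ⇒ out+=3
H0 returns 0
H1 returns [3, 0]
H2 returns [3, 0]
= [3, 0]

Answer: [3, 0]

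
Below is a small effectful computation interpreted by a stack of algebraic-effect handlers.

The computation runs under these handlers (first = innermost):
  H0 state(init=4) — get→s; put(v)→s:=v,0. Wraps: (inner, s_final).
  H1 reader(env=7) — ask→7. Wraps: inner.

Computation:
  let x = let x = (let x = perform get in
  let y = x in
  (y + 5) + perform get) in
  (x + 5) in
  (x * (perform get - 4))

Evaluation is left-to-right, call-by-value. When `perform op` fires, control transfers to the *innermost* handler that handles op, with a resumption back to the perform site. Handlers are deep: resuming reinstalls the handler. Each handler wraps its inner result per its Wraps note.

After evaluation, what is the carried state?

Working:
get @ H0 ⇒ 4
get @ H0 ⇒ 4
get @ H0 ⇒ 4
H0 returns (0, 4)
H1 returns (0, 4)
= (0, 4)

Answer: 4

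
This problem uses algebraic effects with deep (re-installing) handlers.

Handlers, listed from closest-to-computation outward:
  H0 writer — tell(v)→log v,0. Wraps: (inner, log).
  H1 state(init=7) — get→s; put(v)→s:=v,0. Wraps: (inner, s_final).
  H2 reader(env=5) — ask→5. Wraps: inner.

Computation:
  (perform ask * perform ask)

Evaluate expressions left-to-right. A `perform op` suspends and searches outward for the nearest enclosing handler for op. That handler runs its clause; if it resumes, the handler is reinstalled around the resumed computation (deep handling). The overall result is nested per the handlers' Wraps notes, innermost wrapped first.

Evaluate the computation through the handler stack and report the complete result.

Answer: ((25, ()), 7)

Evaluation trace:
ask @ H2 ⇒ 5
ask @ H2 ⇒ 5
H0 returns (25, ())
H1 returns ((25, ()), 7)
H2 returns ((25, ()), 7)
= ((25, ()), 7)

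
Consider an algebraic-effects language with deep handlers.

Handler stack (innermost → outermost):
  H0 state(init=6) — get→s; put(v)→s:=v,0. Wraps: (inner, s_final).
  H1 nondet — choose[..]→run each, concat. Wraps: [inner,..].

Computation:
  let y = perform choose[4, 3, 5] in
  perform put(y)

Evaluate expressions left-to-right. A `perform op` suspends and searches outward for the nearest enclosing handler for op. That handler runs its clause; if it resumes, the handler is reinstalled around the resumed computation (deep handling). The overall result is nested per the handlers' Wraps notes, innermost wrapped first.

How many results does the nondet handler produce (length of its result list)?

Answer: 3

Working:
choose[4, 3, 5] @ H1
  branch[0] choose=4:
    put(4) @ H0 ⇒ s:=4
    H0 returns (0, 4)
    H1 returns [(0, 4)]
  branch[1] choose=3:
    put(3) @ H0 ⇒ s:=3
    H0 returns (0, 3)
    H1 returns [(0, 3)]
  branch[2] choose=5:
    put(5) @ H0 ⇒ s:=5
    H0 returns (0, 5)
    H1 returns [(0, 5)]
= [(0, 4), (0, 3), (0, 5)]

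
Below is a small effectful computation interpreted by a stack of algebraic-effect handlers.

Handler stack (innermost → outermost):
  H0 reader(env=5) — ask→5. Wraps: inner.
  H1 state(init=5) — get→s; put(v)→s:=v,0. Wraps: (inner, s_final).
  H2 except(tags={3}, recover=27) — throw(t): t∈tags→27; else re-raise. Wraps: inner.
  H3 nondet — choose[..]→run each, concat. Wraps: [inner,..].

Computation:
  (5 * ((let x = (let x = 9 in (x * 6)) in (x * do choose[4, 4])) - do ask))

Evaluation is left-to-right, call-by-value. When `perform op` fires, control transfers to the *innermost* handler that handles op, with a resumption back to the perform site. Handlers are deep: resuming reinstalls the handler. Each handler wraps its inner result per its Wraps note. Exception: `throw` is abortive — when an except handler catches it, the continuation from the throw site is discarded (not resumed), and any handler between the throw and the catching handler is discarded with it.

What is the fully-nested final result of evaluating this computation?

Step-by-step:
choose[4, 4] @ H3
  branch[0] choose=4:
    ask @ H0 ⇒ 5
    H0 returns 1055
    H1 returns (1055, 5)
    H2 returns (1055, 5)
    H3 returns [(1055, 5)]
  branch[1] choose=4:
    ask @ H0 ⇒ 5
    H0 returns 1055
    H1 returns (1055, 5)
    H2 returns (1055, 5)
    H3 returns [(1055, 5)]
= [(1055, 5), (1055, 5)]

Answer: [(1055, 5), (1055, 5)]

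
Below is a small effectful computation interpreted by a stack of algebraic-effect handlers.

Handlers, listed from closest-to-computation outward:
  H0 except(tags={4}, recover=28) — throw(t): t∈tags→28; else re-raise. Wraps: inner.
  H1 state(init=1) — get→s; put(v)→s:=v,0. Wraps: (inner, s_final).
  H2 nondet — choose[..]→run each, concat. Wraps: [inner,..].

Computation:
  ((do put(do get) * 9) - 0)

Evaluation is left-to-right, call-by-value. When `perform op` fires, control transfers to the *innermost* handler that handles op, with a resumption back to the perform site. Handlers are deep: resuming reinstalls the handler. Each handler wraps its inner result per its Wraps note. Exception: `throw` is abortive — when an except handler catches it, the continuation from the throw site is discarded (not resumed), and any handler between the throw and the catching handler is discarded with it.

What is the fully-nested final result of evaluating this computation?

Step-by-step:
get @ H1 ⇒ 1
put(1) @ H1 ⇒ s:=1
H0 returns 0
H1 returns (0, 1)
H2 returns [(0, 1)]
= [(0, 1)]

Answer: [(0, 1)]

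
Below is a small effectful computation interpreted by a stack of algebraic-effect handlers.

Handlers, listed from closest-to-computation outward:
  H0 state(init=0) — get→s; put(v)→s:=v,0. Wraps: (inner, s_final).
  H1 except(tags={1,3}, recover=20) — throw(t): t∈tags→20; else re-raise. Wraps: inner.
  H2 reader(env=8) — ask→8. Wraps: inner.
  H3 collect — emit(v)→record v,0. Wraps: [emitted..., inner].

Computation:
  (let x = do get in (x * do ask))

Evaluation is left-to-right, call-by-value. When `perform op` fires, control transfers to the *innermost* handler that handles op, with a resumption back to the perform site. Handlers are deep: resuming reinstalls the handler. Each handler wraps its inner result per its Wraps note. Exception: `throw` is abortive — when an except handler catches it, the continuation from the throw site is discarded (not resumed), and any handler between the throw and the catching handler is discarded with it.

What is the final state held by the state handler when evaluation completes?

Answer: 0

Working:
get @ H0 ⇒ 0
ask @ H2 ⇒ 8
H0 returns (0, 0)
H1 returns (0, 0)
H2 returns (0, 0)
H3 returns [(0, 0)]
= [(0, 0)]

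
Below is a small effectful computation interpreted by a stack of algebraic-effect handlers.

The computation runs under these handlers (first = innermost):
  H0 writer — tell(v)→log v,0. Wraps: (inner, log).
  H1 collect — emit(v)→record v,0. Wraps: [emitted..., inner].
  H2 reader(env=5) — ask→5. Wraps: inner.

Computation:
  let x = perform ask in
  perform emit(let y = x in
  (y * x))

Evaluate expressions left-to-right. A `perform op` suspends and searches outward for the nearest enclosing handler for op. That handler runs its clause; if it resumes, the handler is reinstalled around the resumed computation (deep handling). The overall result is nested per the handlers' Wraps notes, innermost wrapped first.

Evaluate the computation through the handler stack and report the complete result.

Step-by-step:
ask @ H2 ⇒ 5
emit(25) @ H1 ⇒ out+=25
H0 returns (0, ())
H1 returns [25, (0, ())]
H2 returns [25, (0, ())]
= [25, (0, ())]

Answer: [25, (0, ())]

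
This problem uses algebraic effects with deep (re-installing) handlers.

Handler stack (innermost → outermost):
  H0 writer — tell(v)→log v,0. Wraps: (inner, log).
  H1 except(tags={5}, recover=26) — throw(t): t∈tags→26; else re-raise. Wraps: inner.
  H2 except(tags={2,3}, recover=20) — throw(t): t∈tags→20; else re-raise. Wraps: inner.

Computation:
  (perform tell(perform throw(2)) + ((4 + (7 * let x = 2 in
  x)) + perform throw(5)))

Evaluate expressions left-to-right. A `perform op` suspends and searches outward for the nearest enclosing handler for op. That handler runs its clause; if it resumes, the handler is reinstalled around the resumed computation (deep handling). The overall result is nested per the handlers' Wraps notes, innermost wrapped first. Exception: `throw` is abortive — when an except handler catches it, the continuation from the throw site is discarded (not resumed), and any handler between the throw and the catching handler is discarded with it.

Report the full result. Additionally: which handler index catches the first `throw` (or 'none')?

Working:
throw(2) @ H1 re-raised
throw(2) @ H2 caught ⇒ 20
= 20

Answer: 20 ; first throw caught by: H2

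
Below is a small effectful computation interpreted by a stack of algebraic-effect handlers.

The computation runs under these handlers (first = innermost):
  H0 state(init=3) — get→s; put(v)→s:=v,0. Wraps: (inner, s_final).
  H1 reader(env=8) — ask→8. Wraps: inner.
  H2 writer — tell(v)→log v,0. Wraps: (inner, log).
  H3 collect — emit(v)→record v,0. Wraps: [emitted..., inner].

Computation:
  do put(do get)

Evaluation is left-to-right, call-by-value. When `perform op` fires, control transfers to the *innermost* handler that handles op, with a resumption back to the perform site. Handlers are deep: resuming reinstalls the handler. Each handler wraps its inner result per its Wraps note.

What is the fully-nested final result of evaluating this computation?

Answer: [((0, 3), ())]

Evaluation trace:
get @ H0 ⇒ 3
put(3) @ H0 ⇒ s:=3
H0 returns (0, 3)
H1 returns (0, 3)
H2 returns ((0, 3), ())
H3 returns [((0, 3), ())]
= [((0, 3), ())]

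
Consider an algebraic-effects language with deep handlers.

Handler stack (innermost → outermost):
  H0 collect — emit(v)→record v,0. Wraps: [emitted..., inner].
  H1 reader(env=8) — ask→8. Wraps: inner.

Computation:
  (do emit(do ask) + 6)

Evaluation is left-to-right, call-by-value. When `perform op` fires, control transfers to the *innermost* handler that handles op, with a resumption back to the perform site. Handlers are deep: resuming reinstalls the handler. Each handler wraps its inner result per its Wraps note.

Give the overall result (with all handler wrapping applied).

Answer: [8, 6]

Working:
ask @ H1 ⇒ 8
emit(8) @ H0 ⇒ out+=8
H0 returns [8, 6]
H1 returns [8, 6]
= [8, 6]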